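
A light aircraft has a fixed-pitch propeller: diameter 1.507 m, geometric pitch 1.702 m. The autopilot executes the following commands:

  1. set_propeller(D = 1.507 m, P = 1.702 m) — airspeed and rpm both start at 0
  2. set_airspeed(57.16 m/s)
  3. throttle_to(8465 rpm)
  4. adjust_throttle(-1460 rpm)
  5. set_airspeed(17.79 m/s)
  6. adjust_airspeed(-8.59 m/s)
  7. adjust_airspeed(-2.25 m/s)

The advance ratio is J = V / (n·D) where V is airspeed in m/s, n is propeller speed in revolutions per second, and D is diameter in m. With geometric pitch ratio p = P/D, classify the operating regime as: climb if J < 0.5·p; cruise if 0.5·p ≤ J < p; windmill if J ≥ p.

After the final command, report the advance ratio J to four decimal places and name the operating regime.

set_propeller: D = 1.507 m, P = 1.702 m (p = P/D = 1.129396); state ← (V=0, rpm=0)
set_airspeed(57.16): V ← 57.16 m/s
throttle_to(8465): rpm ← 8465
adjust_throttle(-1460): rpm ← 8465 -1460 = 7005
set_airspeed(17.79): V ← 17.79 m/s
adjust_airspeed(-8.59): V ← 17.79 -8.59 = 9.2 m/s
adjust_airspeed(-2.25): V ← 9.2 -2.25 = 6.95 m/s
final state: V = 6.95 m/s, rpm = 7005 → n = rpm/60 = 116.750000 rev/s
J = V / (n·D) = 6.95 / (116.750000 × 1.507) = 0.039502
regime bands: climb J<0.5647 | cruise [0.5647, 1.1294) | windmill J≥1.1294
J = 0.0395 → climb

J = 0.0395, regime = climb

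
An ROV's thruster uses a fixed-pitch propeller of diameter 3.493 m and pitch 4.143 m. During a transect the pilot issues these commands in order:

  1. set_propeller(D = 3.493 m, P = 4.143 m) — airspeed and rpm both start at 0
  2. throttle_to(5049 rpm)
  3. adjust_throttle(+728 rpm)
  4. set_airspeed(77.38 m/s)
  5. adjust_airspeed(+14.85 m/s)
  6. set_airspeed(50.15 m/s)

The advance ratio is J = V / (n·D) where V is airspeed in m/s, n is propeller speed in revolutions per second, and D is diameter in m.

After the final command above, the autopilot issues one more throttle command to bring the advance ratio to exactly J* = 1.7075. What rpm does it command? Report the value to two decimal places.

set_propeller: D = 3.493 m, P = 4.143 m (p = P/D = 1.186086); state ← (V=0, rpm=0)
throttle_to(5049): rpm ← 5049
adjust_throttle(+728): rpm ← 5049 +728 = 5777
set_airspeed(77.38): V ← 77.38 m/s
adjust_airspeed(+14.85): V ← 77.38 +14.85 = 92.23 m/s
set_airspeed(50.15): V ← 50.15 m/s
final state: V = 50.15 m/s, rpm = 5777 → n = rpm/60 = 96.283333 rev/s
target J* = 1.7075; solve J* = V/(n·D) for n: n = V/(J*·D) = 50.15/(1.7075 × 3.493) = 8.408367 rev/s
rpm = 60·n = 504.501997

rpm = 504.50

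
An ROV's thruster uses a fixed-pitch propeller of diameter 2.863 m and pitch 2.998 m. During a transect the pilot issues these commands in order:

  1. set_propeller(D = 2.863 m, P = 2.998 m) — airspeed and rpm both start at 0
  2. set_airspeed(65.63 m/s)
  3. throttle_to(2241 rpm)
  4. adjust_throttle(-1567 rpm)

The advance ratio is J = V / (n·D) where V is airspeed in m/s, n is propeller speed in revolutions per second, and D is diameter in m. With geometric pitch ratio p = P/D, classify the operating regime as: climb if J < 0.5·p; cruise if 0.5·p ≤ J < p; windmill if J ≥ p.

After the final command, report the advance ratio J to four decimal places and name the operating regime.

set_propeller: D = 2.863 m, P = 2.998 m (p = P/D = 1.047153); state ← (V=0, rpm=0)
set_airspeed(65.63): V ← 65.63 m/s
throttle_to(2241): rpm ← 2241
adjust_throttle(-1567): rpm ← 2241 -1567 = 674
final state: V = 65.63 m/s, rpm = 674 → n = rpm/60 = 11.233333 rev/s
J = V / (n·D) = 65.63 / (11.233333 × 2.863) = 2.040668
regime bands: climb J<0.5236 | cruise [0.5236, 1.0472) | windmill J≥1.0472
J = 2.0407 → windmill

J = 2.0407, regime = windmill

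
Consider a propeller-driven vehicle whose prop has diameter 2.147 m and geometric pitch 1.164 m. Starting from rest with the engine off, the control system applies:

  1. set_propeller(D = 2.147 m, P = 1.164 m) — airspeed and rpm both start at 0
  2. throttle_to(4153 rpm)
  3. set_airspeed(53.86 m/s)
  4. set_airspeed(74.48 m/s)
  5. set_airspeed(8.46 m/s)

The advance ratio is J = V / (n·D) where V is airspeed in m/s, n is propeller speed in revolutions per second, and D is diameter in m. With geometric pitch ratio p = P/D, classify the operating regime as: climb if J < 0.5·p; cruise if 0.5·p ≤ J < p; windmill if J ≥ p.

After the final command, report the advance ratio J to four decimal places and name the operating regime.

J = 0.0569, regime = climb

set_propeller: D = 2.147 m, P = 1.164 m (p = P/D = 0.542152); state ← (V=0, rpm=0)
throttle_to(4153): rpm ← 4153
set_airspeed(53.86): V ← 53.86 m/s
set_airspeed(74.48): V ← 74.48 m/s
set_airspeed(8.46): V ← 8.46 m/s
final state: V = 8.46 m/s, rpm = 4153 → n = rpm/60 = 69.216667 rev/s
J = V / (n·D) = 8.46 / (69.216667 × 2.147) = 0.056928
regime bands: climb J<0.2711 | cruise [0.2711, 0.5422) | windmill J≥0.5422
J = 0.0569 → climb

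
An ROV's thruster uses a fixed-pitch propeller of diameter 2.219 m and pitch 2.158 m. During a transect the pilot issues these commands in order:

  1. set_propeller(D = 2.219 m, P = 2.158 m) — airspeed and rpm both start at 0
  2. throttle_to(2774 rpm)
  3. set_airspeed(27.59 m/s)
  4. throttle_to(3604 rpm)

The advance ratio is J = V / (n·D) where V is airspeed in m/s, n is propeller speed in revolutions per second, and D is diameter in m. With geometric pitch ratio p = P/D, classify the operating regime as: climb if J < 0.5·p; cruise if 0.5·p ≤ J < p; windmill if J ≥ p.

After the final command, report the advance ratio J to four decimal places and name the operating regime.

J = 0.2070, regime = climb

set_propeller: D = 2.219 m, P = 2.158 m (p = P/D = 0.972510); state ← (V=0, rpm=0)
throttle_to(2774): rpm ← 2774
set_airspeed(27.59): V ← 27.59 m/s
throttle_to(3604): rpm ← 3604
final state: V = 27.59 m/s, rpm = 3604 → n = rpm/60 = 60.066667 rev/s
J = V / (n·D) = 27.59 / (60.066667 × 2.219) = 0.206995
regime bands: climb J<0.4863 | cruise [0.4863, 0.9725) | windmill J≥0.9725
J = 0.2070 → climb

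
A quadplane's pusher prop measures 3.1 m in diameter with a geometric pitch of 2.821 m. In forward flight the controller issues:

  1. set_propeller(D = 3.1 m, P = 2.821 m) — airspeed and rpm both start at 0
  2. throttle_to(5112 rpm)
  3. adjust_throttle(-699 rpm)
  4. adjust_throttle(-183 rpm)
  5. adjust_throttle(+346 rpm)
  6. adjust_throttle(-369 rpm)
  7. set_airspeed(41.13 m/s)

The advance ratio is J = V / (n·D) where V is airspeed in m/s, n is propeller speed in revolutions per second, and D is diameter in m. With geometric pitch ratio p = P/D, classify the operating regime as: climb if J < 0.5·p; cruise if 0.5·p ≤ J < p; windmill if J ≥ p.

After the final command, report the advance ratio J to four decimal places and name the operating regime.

set_propeller: D = 3.1 m, P = 2.821 m (p = P/D = 0.910000); state ← (V=0, rpm=0)
throttle_to(5112): rpm ← 5112
adjust_throttle(-699): rpm ← 5112 -699 = 4413
adjust_throttle(-183): rpm ← 4413 -183 = 4230
adjust_throttle(+346): rpm ← 4230 +346 = 4576
adjust_throttle(-369): rpm ← 4576 -369 = 4207
set_airspeed(41.13): V ← 41.13 m/s
final state: V = 41.13 m/s, rpm = 4207 → n = rpm/60 = 70.116667 rev/s
J = V / (n·D) = 41.13 / (70.116667 × 3.1) = 0.189224
regime bands: climb J<0.4550 | cruise [0.4550, 0.9100) | windmill J≥0.9100
J = 0.1892 → climb

J = 0.1892, regime = climb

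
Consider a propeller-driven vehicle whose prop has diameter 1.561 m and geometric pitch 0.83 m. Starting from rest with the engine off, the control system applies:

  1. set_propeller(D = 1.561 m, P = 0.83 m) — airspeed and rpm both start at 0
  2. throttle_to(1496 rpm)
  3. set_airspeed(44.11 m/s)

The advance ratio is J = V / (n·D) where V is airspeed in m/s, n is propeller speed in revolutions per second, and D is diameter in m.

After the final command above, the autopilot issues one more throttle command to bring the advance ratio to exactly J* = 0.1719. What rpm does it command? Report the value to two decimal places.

set_propeller: D = 1.561 m, P = 0.83 m (p = P/D = 0.531710); state ← (V=0, rpm=0)
throttle_to(1496): rpm ← 1496
set_airspeed(44.11): V ← 44.11 m/s
final state: V = 44.11 m/s, rpm = 1496 → n = rpm/60 = 24.933333 rev/s
target J* = 0.1719; solve J* = V/(n·D) for n: n = V/(J*·D) = 44.11/(0.1719 × 1.561) = 164.383521 rev/s
rpm = 60·n = 9863.011248

rpm = 9863.01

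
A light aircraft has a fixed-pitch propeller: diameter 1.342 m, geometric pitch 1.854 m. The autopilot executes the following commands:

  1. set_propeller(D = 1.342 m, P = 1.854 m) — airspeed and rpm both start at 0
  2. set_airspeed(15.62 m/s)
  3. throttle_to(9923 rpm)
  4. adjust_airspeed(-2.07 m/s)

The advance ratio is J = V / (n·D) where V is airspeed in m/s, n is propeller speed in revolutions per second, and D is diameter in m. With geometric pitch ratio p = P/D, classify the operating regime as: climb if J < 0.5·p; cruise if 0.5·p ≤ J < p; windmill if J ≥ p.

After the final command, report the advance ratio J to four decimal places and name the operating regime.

J = 0.0611, regime = climb

set_propeller: D = 1.342 m, P = 1.854 m (p = P/D = 1.381520); state ← (V=0, rpm=0)
set_airspeed(15.62): V ← 15.62 m/s
throttle_to(9923): rpm ← 9923
adjust_airspeed(-2.07): V ← 15.62 -2.07 = 13.55 m/s
final state: V = 13.55 m/s, rpm = 9923 → n = rpm/60 = 165.383333 rev/s
J = V / (n·D) = 13.55 / (165.383333 × 1.342) = 0.061051
regime bands: climb J<0.6908 | cruise [0.6908, 1.3815) | windmill J≥1.3815
J = 0.0611 → climb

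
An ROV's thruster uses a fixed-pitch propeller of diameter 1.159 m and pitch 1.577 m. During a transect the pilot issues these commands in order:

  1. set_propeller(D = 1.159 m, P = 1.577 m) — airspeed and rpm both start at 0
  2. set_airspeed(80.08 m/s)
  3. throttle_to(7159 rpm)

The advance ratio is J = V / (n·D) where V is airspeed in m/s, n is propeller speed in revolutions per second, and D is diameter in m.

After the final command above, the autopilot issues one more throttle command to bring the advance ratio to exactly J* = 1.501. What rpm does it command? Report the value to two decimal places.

rpm = 2761.92

set_propeller: D = 1.159 m, P = 1.577 m (p = P/D = 1.360656); state ← (V=0, rpm=0)
set_airspeed(80.08): V ← 80.08 m/s
throttle_to(7159): rpm ← 7159
final state: V = 80.08 m/s, rpm = 7159 → n = rpm/60 = 119.316667 rev/s
target J* = 1.501; solve J* = V/(n·D) for n: n = V/(J*·D) = 80.08/(1.501 × 1.159) = 46.032010 rev/s
rpm = 60·n = 2761.920583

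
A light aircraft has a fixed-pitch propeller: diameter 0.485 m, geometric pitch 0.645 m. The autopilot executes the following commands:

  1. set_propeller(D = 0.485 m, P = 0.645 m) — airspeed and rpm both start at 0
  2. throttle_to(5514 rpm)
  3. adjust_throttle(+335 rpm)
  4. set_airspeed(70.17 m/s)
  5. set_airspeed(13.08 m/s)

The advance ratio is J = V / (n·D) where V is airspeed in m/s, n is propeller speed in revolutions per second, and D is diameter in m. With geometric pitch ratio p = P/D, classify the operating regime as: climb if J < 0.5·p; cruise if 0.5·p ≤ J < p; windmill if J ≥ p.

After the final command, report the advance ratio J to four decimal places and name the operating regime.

J = 0.2767, regime = climb

set_propeller: D = 0.485 m, P = 0.645 m (p = P/D = 1.329897); state ← (V=0, rpm=0)
throttle_to(5514): rpm ← 5514
adjust_throttle(+335): rpm ← 5514 +335 = 5849
set_airspeed(70.17): V ← 70.17 m/s
set_airspeed(13.08): V ← 13.08 m/s
final state: V = 13.08 m/s, rpm = 5849 → n = rpm/60 = 97.483333 rev/s
J = V / (n·D) = 13.08 / (97.483333 × 0.485) = 0.276653
regime bands: climb J<0.6649 | cruise [0.6649, 1.3299) | windmill J≥1.3299
J = 0.2767 → climb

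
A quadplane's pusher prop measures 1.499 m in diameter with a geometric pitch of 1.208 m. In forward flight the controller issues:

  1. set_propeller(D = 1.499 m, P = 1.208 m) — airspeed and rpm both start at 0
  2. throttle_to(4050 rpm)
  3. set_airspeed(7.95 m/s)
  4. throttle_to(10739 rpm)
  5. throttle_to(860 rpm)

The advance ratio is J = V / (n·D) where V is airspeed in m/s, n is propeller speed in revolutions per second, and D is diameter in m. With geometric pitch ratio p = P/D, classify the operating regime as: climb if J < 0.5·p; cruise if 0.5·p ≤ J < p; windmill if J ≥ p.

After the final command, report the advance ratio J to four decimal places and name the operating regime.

set_propeller: D = 1.499 m, P = 1.208 m (p = P/D = 0.805871); state ← (V=0, rpm=0)
throttle_to(4050): rpm ← 4050
set_airspeed(7.95): V ← 7.95 m/s
throttle_to(10739): rpm ← 10739
throttle_to(860): rpm ← 860
final state: V = 7.95 m/s, rpm = 860 → n = rpm/60 = 14.333333 rev/s
J = V / (n·D) = 7.95 / (14.333333 × 1.499) = 0.370014
regime bands: climb J<0.4029 | cruise [0.4029, 0.8059) | windmill J≥0.8059
J = 0.3700 → climb

J = 0.3700, regime = climb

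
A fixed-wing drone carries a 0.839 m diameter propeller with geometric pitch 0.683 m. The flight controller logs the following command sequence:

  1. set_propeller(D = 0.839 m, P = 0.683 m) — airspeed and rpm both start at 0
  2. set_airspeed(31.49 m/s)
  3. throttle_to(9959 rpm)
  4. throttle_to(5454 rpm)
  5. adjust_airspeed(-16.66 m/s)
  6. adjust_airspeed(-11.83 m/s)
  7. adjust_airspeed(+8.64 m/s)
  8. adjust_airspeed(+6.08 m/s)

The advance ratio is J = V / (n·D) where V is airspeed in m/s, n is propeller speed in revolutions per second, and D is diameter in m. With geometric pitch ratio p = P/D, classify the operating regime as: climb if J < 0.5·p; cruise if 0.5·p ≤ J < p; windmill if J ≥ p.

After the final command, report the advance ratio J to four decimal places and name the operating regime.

J = 0.2323, regime = climb

set_propeller: D = 0.839 m, P = 0.683 m (p = P/D = 0.814064); state ← (V=0, rpm=0)
set_airspeed(31.49): V ← 31.49 m/s
throttle_to(9959): rpm ← 9959
throttle_to(5454): rpm ← 5454
adjust_airspeed(-16.66): V ← 31.49 -16.66 = 14.83 m/s
adjust_airspeed(-11.83): V ← 14.83 -11.83 = 3 m/s
adjust_airspeed(+8.64): V ← 3 +8.64 = 11.64 m/s
adjust_airspeed(+6.08): V ← 11.64 +6.08 = 17.72 m/s
final state: V = 17.72 m/s, rpm = 5454 → n = rpm/60 = 90.900000 rev/s
J = V / (n·D) = 17.72 / (90.900000 × 0.839) = 0.232347
regime bands: climb J<0.4070 | cruise [0.4070, 0.8141) | windmill J≥0.8141
J = 0.2323 → climb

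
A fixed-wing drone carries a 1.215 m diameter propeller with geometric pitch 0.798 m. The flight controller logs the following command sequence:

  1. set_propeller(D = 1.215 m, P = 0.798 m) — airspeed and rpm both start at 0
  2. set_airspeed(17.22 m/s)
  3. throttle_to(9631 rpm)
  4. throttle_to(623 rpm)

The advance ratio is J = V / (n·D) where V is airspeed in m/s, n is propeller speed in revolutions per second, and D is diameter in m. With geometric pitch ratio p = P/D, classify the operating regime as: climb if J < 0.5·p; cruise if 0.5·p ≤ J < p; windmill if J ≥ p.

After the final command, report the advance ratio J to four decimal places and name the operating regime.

J = 1.3650, regime = windmill

set_propeller: D = 1.215 m, P = 0.798 m (p = P/D = 0.656790); state ← (V=0, rpm=0)
set_airspeed(17.22): V ← 17.22 m/s
throttle_to(9631): rpm ← 9631
throttle_to(623): rpm ← 623
final state: V = 17.22 m/s, rpm = 623 → n = rpm/60 = 10.383333 rev/s
J = V / (n·D) = 17.22 / (10.383333 × 1.215) = 1.364960
regime bands: climb J<0.3284 | cruise [0.3284, 0.6568) | windmill J≥0.6568
J = 1.3650 → windmill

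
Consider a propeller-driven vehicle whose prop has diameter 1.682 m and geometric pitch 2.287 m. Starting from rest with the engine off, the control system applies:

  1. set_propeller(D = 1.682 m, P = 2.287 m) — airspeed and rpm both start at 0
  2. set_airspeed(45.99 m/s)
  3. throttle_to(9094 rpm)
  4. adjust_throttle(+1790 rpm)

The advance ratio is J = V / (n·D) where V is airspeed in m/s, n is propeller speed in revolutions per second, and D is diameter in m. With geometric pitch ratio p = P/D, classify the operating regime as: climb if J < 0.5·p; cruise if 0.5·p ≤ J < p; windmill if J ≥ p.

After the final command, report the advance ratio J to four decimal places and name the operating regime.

set_propeller: D = 1.682 m, P = 2.287 m (p = P/D = 1.359691); state ← (V=0, rpm=0)
set_airspeed(45.99): V ← 45.99 m/s
throttle_to(9094): rpm ← 9094
adjust_throttle(+1790): rpm ← 9094 +1790 = 10884
final state: V = 45.99 m/s, rpm = 10884 → n = rpm/60 = 181.400000 rev/s
J = V / (n·D) = 45.99 / (181.400000 × 1.682) = 0.150730
regime bands: climb J<0.6798 | cruise [0.6798, 1.3597) | windmill J≥1.3597
J = 0.1507 → climb

J = 0.1507, regime = climb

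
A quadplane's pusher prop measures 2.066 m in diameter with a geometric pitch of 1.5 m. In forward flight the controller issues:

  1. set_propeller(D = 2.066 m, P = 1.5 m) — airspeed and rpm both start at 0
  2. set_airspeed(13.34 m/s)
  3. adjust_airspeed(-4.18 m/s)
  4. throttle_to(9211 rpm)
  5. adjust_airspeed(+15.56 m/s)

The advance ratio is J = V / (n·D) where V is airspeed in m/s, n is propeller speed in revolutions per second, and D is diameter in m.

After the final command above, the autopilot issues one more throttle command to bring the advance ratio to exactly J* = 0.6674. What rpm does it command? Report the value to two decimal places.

rpm = 1075.68

set_propeller: D = 2.066 m, P = 1.5 m (p = P/D = 0.726041); state ← (V=0, rpm=0)
set_airspeed(13.34): V ← 13.34 m/s
adjust_airspeed(-4.18): V ← 13.34 -4.18 = 9.16 m/s
throttle_to(9211): rpm ← 9211
adjust_airspeed(+15.56): V ← 9.16 +15.56 = 24.72 m/s
final state: V = 24.72 m/s, rpm = 9211 → n = rpm/60 = 153.516667 rev/s
target J* = 0.6674; solve J* = V/(n·D) for n: n = V/(J*·D) = 24.72/(0.6674 × 2.066) = 17.928004 rev/s
rpm = 60·n = 1075.680256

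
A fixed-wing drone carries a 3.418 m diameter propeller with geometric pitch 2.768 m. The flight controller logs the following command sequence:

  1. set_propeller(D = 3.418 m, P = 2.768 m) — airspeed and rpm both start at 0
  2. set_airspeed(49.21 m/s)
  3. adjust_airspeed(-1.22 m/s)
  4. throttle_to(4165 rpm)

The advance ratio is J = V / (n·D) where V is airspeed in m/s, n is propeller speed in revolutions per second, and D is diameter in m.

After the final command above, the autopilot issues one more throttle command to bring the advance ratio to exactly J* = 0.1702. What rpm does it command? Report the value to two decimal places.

set_propeller: D = 3.418 m, P = 2.768 m (p = P/D = 0.809830); state ← (V=0, rpm=0)
set_airspeed(49.21): V ← 49.21 m/s
adjust_airspeed(-1.22): V ← 49.21 -1.22 = 47.99 m/s
throttle_to(4165): rpm ← 4165
final state: V = 47.99 m/s, rpm = 4165 → n = rpm/60 = 69.416667 rev/s
target J* = 0.1702; solve J* = V/(n·D) for n: n = V/(J*·D) = 47.99/(0.1702 × 3.418) = 82.493387 rev/s
rpm = 60·n = 4949.603227

rpm = 4949.60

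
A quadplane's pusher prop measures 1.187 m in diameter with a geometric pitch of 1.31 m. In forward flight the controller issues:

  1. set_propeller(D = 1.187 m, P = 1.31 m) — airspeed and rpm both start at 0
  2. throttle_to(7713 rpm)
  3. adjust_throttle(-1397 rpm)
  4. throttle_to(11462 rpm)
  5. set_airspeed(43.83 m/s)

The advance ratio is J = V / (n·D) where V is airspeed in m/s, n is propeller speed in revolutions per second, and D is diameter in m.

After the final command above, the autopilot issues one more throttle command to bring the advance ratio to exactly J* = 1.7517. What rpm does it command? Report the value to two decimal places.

set_propeller: D = 1.187 m, P = 1.31 m (p = P/D = 1.103623); state ← (V=0, rpm=0)
throttle_to(7713): rpm ← 7713
adjust_throttle(-1397): rpm ← 7713 -1397 = 6316
throttle_to(11462): rpm ← 11462
set_airspeed(43.83): V ← 43.83 m/s
final state: V = 43.83 m/s, rpm = 11462 → n = rpm/60 = 191.033333 rev/s
target J* = 1.7517; solve J* = V/(n·D) for n: n = V/(J*·D) = 43.83/(1.7517 × 1.187) = 21.079535 rev/s
rpm = 60·n = 1264.772086

rpm = 1264.77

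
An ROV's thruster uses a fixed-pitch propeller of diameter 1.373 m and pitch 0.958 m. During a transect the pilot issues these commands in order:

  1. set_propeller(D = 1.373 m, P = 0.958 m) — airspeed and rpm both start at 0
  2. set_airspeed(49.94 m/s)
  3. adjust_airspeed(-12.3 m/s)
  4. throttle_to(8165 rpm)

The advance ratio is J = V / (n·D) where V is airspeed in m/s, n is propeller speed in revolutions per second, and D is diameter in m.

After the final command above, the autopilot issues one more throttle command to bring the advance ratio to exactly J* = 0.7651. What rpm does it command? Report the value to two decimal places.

set_propeller: D = 1.373 m, P = 0.958 m (p = P/D = 0.697742); state ← (V=0, rpm=0)
set_airspeed(49.94): V ← 49.94 m/s
adjust_airspeed(-12.3): V ← 49.94 -12.3 = 37.64 m/s
throttle_to(8165): rpm ← 8165
final state: V = 37.64 m/s, rpm = 8165 → n = rpm/60 = 136.083333 rev/s
target J* = 0.7651; solve J* = V/(n·D) for n: n = V/(J*·D) = 37.64/(0.7651 × 1.373) = 35.831161 rev/s
rpm = 60·n = 2149.869636

rpm = 2149.87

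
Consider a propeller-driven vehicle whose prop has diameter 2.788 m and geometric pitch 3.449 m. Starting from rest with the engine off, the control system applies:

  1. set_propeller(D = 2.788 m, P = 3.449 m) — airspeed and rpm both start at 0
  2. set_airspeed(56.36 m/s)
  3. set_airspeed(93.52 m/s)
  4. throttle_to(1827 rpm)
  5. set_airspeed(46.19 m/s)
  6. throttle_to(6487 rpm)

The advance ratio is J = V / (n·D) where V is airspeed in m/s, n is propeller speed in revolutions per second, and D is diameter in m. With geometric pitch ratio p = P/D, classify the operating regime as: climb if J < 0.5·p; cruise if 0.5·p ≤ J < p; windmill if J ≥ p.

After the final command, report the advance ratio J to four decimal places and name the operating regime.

J = 0.1532, regime = climb

set_propeller: D = 2.788 m, P = 3.449 m (p = P/D = 1.237088); state ← (V=0, rpm=0)
set_airspeed(56.36): V ← 56.36 m/s
set_airspeed(93.52): V ← 93.52 m/s
throttle_to(1827): rpm ← 1827
set_airspeed(46.19): V ← 46.19 m/s
throttle_to(6487): rpm ← 6487
final state: V = 46.19 m/s, rpm = 6487 → n = rpm/60 = 108.116667 rev/s
J = V / (n·D) = 46.19 / (108.116667 × 2.788) = 0.153237
regime bands: climb J<0.6185 | cruise [0.6185, 1.2371) | windmill J≥1.2371
J = 0.1532 → climb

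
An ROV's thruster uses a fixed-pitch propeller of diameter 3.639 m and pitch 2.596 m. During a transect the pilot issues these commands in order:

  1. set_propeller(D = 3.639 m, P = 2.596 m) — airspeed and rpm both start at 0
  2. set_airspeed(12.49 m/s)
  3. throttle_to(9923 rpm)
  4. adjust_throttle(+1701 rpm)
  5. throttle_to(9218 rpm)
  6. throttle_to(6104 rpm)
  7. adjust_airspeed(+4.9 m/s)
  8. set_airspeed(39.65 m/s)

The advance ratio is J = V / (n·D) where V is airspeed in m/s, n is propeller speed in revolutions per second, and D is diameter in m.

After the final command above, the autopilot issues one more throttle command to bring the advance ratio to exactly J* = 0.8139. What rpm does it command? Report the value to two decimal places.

rpm = 803.23

set_propeller: D = 3.639 m, P = 2.596 m (p = P/D = 0.713383); state ← (V=0, rpm=0)
set_airspeed(12.49): V ← 12.49 m/s
throttle_to(9923): rpm ← 9923
adjust_throttle(+1701): rpm ← 9923 +1701 = 11624
throttle_to(9218): rpm ← 9218
throttle_to(6104): rpm ← 6104
adjust_airspeed(+4.9): V ← 12.49 +4.9 = 17.39 m/s
set_airspeed(39.65): V ← 39.65 m/s
final state: V = 39.65 m/s, rpm = 6104 → n = rpm/60 = 101.733333 rev/s
target J* = 0.8139; solve J* = V/(n·D) for n: n = V/(J*·D) = 39.65/(0.8139 × 3.639) = 13.387210 rev/s
rpm = 60·n = 803.232621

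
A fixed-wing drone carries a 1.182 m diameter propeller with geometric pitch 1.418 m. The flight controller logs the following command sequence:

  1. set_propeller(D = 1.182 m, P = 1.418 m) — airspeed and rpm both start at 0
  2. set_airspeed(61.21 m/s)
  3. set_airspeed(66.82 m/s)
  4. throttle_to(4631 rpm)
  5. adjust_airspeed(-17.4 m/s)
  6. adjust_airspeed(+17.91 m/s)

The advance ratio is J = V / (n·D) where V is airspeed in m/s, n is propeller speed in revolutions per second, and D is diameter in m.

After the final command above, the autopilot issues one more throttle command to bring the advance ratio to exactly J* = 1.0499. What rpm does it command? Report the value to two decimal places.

set_propeller: D = 1.182 m, P = 1.418 m (p = P/D = 1.199662); state ← (V=0, rpm=0)
set_airspeed(61.21): V ← 61.21 m/s
set_airspeed(66.82): V ← 66.82 m/s
throttle_to(4631): rpm ← 4631
adjust_airspeed(-17.4): V ← 66.82 -17.4 = 49.42 m/s
adjust_airspeed(+17.91): V ← 49.42 +17.91 = 67.33 m/s
final state: V = 67.33 m/s, rpm = 4631 → n = rpm/60 = 77.183333 rev/s
target J* = 1.0499; solve J* = V/(n·D) for n: n = V/(J*·D) = 67.33/(1.0499 × 1.182) = 54.255429 rev/s
rpm = 60·n = 3255.325743

rpm = 3255.33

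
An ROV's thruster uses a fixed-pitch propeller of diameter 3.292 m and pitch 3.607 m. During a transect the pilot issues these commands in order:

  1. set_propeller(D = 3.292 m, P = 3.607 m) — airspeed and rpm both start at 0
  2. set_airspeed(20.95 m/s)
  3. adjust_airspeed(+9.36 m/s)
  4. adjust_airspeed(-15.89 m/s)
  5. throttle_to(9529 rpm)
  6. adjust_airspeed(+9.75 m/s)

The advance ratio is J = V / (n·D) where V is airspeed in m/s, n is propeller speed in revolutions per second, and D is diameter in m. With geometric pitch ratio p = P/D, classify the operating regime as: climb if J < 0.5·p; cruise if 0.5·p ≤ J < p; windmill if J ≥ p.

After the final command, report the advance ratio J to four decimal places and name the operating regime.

set_propeller: D = 3.292 m, P = 3.607 m (p = P/D = 1.095687); state ← (V=0, rpm=0)
set_airspeed(20.95): V ← 20.95 m/s
adjust_airspeed(+9.36): V ← 20.95 +9.36 = 30.31 m/s
adjust_airspeed(-15.89): V ← 30.31 -15.89 = 14.42 m/s
throttle_to(9529): rpm ← 9529
adjust_airspeed(+9.75): V ← 14.42 +9.75 = 24.17 m/s
final state: V = 24.17 m/s, rpm = 9529 → n = rpm/60 = 158.816667 rev/s
J = V / (n·D) = 24.17 / (158.816667 × 3.292) = 0.046230
regime bands: climb J<0.5478 | cruise [0.5478, 1.0957) | windmill J≥1.0957
J = 0.0462 → climb

J = 0.0462, regime = climb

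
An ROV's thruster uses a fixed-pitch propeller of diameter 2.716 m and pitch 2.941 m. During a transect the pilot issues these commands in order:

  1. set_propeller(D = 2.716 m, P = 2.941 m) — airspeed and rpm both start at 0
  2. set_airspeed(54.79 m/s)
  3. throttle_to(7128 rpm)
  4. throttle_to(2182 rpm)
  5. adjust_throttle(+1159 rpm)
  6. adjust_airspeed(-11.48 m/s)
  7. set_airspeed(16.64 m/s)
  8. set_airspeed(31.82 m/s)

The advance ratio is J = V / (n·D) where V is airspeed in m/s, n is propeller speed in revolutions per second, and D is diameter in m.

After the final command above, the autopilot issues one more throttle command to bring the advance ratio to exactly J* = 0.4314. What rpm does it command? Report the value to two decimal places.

set_propeller: D = 2.716 m, P = 2.941 m (p = P/D = 1.082842); state ← (V=0, rpm=0)
set_airspeed(54.79): V ← 54.79 m/s
throttle_to(7128): rpm ← 7128
throttle_to(2182): rpm ← 2182
adjust_throttle(+1159): rpm ← 2182 +1159 = 3341
adjust_airspeed(-11.48): V ← 54.79 -11.48 = 43.31 m/s
set_airspeed(16.64): V ← 16.64 m/s
set_airspeed(31.82): V ← 31.82 m/s
final state: V = 31.82 m/s, rpm = 3341 → n = rpm/60 = 55.683333 rev/s
target J* = 0.4314; solve J* = V/(n·D) for n: n = V/(J*·D) = 31.82/(0.4314 × 2.716) = 27.157530 rev/s
rpm = 60·n = 1629.451804

rpm = 1629.45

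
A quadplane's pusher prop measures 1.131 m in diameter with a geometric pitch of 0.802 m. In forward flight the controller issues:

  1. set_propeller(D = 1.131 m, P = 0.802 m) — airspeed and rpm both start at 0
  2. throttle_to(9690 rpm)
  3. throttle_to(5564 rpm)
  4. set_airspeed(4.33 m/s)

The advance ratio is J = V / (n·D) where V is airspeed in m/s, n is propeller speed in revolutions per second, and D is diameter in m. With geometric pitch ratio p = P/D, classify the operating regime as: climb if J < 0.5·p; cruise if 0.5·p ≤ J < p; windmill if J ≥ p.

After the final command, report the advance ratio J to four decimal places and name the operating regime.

J = 0.0413, regime = climb

set_propeller: D = 1.131 m, P = 0.802 m (p = P/D = 0.709107); state ← (V=0, rpm=0)
throttle_to(9690): rpm ← 9690
throttle_to(5564): rpm ← 5564
set_airspeed(4.33): V ← 4.33 m/s
final state: V = 4.33 m/s, rpm = 5564 → n = rpm/60 = 92.733333 rev/s
J = V / (n·D) = 4.33 / (92.733333 × 1.131) = 0.041285
regime bands: climb J<0.3546 | cruise [0.3546, 0.7091) | windmill J≥0.7091
J = 0.0413 → climb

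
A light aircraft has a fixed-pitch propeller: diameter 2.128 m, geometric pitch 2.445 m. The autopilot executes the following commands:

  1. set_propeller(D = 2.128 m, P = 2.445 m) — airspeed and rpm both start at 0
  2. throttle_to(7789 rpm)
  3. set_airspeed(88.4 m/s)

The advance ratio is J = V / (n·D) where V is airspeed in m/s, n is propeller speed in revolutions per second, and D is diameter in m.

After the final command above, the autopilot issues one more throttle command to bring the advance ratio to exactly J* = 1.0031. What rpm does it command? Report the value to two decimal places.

rpm = 2484.78

set_propeller: D = 2.128 m, P = 2.445 m (p = P/D = 1.148966); state ← (V=0, rpm=0)
throttle_to(7789): rpm ← 7789
set_airspeed(88.4): V ← 88.4 m/s
final state: V = 88.4 m/s, rpm = 7789 → n = rpm/60 = 129.816667 rev/s
target J* = 1.0031; solve J* = V/(n·D) for n: n = V/(J*·D) = 88.4/(1.0031 × 2.128) = 41.412973 rev/s
rpm = 60·n = 2484.778390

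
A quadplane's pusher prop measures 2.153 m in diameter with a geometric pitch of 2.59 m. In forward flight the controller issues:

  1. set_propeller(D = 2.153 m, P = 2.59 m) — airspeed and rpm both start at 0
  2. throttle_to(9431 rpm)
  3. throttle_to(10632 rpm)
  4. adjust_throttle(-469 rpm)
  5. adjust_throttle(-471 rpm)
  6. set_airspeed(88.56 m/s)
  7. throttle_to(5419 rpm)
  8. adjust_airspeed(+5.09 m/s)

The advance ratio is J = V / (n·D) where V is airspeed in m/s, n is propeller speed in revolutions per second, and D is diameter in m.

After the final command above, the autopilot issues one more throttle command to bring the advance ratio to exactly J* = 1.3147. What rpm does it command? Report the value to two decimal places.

set_propeller: D = 2.153 m, P = 2.59 m (p = P/D = 1.202973); state ← (V=0, rpm=0)
throttle_to(9431): rpm ← 9431
throttle_to(10632): rpm ← 10632
adjust_throttle(-469): rpm ← 10632 -469 = 10163
adjust_throttle(-471): rpm ← 10163 -471 = 9692
set_airspeed(88.56): V ← 88.56 m/s
throttle_to(5419): rpm ← 5419
adjust_airspeed(+5.09): V ← 88.56 +5.09 = 93.65 m/s
final state: V = 93.65 m/s, rpm = 5419 → n = rpm/60 = 90.316667 rev/s
target J* = 1.3147; solve J* = V/(n·D) for n: n = V/(J*·D) = 93.65/(1.3147 × 2.153) = 33.085453 rev/s
rpm = 60·n = 1985.127197

rpm = 1985.13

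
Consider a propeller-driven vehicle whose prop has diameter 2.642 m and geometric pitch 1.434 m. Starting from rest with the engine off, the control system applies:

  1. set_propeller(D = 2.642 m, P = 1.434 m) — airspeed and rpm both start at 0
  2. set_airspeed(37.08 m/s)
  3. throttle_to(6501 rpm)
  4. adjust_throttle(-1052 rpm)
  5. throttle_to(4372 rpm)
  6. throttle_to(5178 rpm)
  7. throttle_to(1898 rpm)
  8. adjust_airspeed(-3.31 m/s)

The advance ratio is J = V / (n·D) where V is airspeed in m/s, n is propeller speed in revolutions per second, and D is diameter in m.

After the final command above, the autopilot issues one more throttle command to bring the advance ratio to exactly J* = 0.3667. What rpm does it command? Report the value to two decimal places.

set_propeller: D = 2.642 m, P = 1.434 m (p = P/D = 0.542771); state ← (V=0, rpm=0)
set_airspeed(37.08): V ← 37.08 m/s
throttle_to(6501): rpm ← 6501
adjust_throttle(-1052): rpm ← 6501 -1052 = 5449
throttle_to(4372): rpm ← 4372
throttle_to(5178): rpm ← 5178
throttle_to(1898): rpm ← 1898
adjust_airspeed(-3.31): V ← 37.08 -3.31 = 33.77 m/s
final state: V = 33.77 m/s, rpm = 1898 → n = rpm/60 = 31.633333 rev/s
target J* = 0.3667; solve J* = V/(n·D) for n: n = V/(J*·D) = 33.77/(0.3667 × 2.642) = 34.856786 rev/s
rpm = 60·n = 2091.407147

rpm = 2091.41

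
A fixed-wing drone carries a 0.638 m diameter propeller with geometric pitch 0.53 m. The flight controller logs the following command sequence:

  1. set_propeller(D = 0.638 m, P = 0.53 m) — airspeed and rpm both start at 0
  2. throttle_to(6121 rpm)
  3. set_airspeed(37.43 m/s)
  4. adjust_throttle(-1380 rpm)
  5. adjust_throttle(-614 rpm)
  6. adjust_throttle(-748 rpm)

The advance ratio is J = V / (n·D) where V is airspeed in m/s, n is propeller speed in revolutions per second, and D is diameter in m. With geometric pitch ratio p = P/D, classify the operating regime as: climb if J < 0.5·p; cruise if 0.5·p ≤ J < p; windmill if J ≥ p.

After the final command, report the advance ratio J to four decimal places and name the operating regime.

set_propeller: D = 0.638 m, P = 0.53 m (p = P/D = 0.830721); state ← (V=0, rpm=0)
throttle_to(6121): rpm ← 6121
set_airspeed(37.43): V ← 37.43 m/s
adjust_throttle(-1380): rpm ← 6121 -1380 = 4741
adjust_throttle(-614): rpm ← 4741 -614 = 4127
adjust_throttle(-748): rpm ← 4127 -748 = 3379
final state: V = 37.43 m/s, rpm = 3379 → n = rpm/60 = 56.316667 rev/s
J = V / (n·D) = 37.43 / (56.316667 × 0.638) = 1.041747
regime bands: climb J<0.4154 | cruise [0.4154, 0.8307) | windmill J≥0.8307
J = 1.0417 → windmill

J = 1.0417, regime = windmill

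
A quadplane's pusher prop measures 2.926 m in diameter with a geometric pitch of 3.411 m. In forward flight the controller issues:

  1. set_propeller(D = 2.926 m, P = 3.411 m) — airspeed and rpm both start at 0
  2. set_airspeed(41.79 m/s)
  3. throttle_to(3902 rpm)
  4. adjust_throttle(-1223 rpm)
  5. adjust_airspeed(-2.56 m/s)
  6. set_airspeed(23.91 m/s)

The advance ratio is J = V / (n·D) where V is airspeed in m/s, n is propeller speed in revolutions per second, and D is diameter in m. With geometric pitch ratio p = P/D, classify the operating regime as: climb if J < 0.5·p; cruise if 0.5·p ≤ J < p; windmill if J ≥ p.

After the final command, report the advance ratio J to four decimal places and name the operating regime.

set_propeller: D = 2.926 m, P = 3.411 m (p = P/D = 1.165755); state ← (V=0, rpm=0)
set_airspeed(41.79): V ← 41.79 m/s
throttle_to(3902): rpm ← 3902
adjust_throttle(-1223): rpm ← 3902 -1223 = 2679
adjust_airspeed(-2.56): V ← 41.79 -2.56 = 39.23 m/s
set_airspeed(23.91): V ← 23.91 m/s
final state: V = 23.91 m/s, rpm = 2679 → n = rpm/60 = 44.650000 rev/s
J = V / (n·D) = 23.91 / (44.650000 × 2.926) = 0.183014
regime bands: climb J<0.5829 | cruise [0.5829, 1.1658) | windmill J≥1.1658
J = 0.1830 → climb

J = 0.1830, regime = climb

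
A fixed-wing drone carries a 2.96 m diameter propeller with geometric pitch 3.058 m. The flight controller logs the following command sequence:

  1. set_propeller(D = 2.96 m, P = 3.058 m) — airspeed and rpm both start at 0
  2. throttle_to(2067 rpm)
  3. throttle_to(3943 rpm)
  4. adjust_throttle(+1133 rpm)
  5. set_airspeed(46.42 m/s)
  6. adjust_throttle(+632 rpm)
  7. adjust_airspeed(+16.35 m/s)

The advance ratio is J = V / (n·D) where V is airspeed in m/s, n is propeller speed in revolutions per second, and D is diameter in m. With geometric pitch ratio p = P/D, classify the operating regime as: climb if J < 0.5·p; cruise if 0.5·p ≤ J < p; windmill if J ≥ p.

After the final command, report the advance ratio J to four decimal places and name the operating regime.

J = 0.2229, regime = climb

set_propeller: D = 2.96 m, P = 3.058 m (p = P/D = 1.033108); state ← (V=0, rpm=0)
throttle_to(2067): rpm ← 2067
throttle_to(3943): rpm ← 3943
adjust_throttle(+1133): rpm ← 3943 +1133 = 5076
set_airspeed(46.42): V ← 46.42 m/s
adjust_throttle(+632): rpm ← 5076 +632 = 5708
adjust_airspeed(+16.35): V ← 46.42 +16.35 = 62.77 m/s
final state: V = 62.77 m/s, rpm = 5708 → n = rpm/60 = 95.133333 rev/s
J = V / (n·D) = 62.77 / (95.133333 × 2.96) = 0.222909
regime bands: climb J<0.5166 | cruise [0.5166, 1.0331) | windmill J≥1.0331
J = 0.2229 → climb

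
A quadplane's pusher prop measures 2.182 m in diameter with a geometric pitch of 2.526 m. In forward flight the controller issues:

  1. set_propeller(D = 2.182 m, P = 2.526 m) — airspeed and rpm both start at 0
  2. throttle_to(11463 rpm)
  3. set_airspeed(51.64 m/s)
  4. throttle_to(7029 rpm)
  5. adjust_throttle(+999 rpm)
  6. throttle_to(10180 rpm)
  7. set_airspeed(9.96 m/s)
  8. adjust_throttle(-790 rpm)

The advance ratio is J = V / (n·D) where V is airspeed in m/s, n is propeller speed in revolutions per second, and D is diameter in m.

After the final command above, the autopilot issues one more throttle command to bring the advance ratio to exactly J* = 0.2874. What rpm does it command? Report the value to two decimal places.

rpm = 952.95

set_propeller: D = 2.182 m, P = 2.526 m (p = P/D = 1.157654); state ← (V=0, rpm=0)
throttle_to(11463): rpm ← 11463
set_airspeed(51.64): V ← 51.64 m/s
throttle_to(7029): rpm ← 7029
adjust_throttle(+999): rpm ← 7029 +999 = 8028
throttle_to(10180): rpm ← 10180
set_airspeed(9.96): V ← 9.96 m/s
adjust_throttle(-790): rpm ← 10180 -790 = 9390
final state: V = 9.96 m/s, rpm = 9390 → n = rpm/60 = 156.500000 rev/s
target J* = 0.2874; solve J* = V/(n·D) for n: n = V/(J*·D) = 9.96/(0.2874 × 2.182) = 15.882462 rev/s
rpm = 60·n = 952.947728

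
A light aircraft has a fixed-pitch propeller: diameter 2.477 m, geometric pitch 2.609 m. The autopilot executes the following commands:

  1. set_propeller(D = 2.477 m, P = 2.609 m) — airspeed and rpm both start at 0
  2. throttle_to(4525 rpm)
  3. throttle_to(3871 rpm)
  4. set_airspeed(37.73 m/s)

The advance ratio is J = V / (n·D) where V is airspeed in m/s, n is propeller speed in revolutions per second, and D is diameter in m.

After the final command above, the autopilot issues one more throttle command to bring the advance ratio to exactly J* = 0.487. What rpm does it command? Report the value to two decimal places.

rpm = 1876.65

set_propeller: D = 2.477 m, P = 2.609 m (p = P/D = 1.053290); state ← (V=0, rpm=0)
throttle_to(4525): rpm ← 4525
throttle_to(3871): rpm ← 3871
set_airspeed(37.73): V ← 37.73 m/s
final state: V = 37.73 m/s, rpm = 3871 → n = rpm/60 = 64.516667 rev/s
target J* = 0.487; solve J* = V/(n·D) for n: n = V/(J*·D) = 37.73/(0.487 × 2.477) = 31.277486 rev/s
rpm = 60·n = 1876.649156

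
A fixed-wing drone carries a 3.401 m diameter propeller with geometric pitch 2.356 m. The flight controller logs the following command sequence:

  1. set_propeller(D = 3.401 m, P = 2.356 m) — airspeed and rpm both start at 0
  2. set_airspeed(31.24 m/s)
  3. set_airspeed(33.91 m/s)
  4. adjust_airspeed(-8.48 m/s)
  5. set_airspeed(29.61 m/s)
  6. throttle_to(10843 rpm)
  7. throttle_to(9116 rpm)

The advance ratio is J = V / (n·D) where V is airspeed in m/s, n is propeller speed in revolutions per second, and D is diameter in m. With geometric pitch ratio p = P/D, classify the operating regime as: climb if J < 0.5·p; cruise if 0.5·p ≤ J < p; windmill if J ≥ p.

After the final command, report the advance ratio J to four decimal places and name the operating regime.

J = 0.0573, regime = climb

set_propeller: D = 3.401 m, P = 2.356 m (p = P/D = 0.692737); state ← (V=0, rpm=0)
set_airspeed(31.24): V ← 31.24 m/s
set_airspeed(33.91): V ← 33.91 m/s
adjust_airspeed(-8.48): V ← 33.91 -8.48 = 25.43 m/s
set_airspeed(29.61): V ← 29.61 m/s
throttle_to(10843): rpm ← 10843
throttle_to(9116): rpm ← 9116
final state: V = 29.61 m/s, rpm = 9116 → n = rpm/60 = 151.933333 rev/s
J = V / (n·D) = 29.61 / (151.933333 × 3.401) = 0.057303
regime bands: climb J<0.3464 | cruise [0.3464, 0.6927) | windmill J≥0.6927
J = 0.0573 → climb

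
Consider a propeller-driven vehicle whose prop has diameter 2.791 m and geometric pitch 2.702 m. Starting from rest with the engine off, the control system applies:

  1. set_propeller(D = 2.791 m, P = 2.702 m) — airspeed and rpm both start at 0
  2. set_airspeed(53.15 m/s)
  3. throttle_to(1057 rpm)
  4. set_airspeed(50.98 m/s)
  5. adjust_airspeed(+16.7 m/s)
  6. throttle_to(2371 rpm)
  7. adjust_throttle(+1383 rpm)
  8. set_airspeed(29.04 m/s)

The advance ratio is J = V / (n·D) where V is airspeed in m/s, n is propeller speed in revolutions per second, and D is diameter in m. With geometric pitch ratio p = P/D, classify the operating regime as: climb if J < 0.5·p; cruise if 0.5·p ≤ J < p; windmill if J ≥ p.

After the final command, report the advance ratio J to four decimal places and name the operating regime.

J = 0.1663, regime = climb

set_propeller: D = 2.791 m, P = 2.702 m (p = P/D = 0.968112); state ← (V=0, rpm=0)
set_airspeed(53.15): V ← 53.15 m/s
throttle_to(1057): rpm ← 1057
set_airspeed(50.98): V ← 50.98 m/s
adjust_airspeed(+16.7): V ← 50.98 +16.7 = 67.68 m/s
throttle_to(2371): rpm ← 2371
adjust_throttle(+1383): rpm ← 2371 +1383 = 3754
set_airspeed(29.04): V ← 29.04 m/s
final state: V = 29.04 m/s, rpm = 3754 → n = rpm/60 = 62.566667 rev/s
J = V / (n·D) = 29.04 / (62.566667 × 2.791) = 0.166301
regime bands: climb J<0.4841 | cruise [0.4841, 0.9681) | windmill J≥0.9681
J = 0.1663 → climb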